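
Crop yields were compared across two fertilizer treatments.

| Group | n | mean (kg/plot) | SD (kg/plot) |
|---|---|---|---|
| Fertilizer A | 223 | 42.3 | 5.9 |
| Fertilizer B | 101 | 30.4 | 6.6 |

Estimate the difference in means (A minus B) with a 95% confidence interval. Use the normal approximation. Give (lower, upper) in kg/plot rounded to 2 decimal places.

SE₁ = s₁/√n₁ = 5.9/√223 = 0.3951; SE₂ = 6.6/√101 = 0.6567.
Independent samples, unequal variances: SE_diff = √(SE₁² + SE₂²) = √(0.15610401 + 0.43125489) = 0.7664.
z* = 1.960, so margin of error = 1.960 × 0.7664 = 1.5021.
Difference in means = 42.3 − 30.4 = 11.9000.
11.9000 ± 1.5021 → (10.40, 13.40).

(10.40, 13.40)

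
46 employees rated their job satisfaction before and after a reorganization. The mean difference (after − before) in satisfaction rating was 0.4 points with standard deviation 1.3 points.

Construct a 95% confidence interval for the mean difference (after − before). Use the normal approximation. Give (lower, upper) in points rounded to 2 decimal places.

(0.02, 0.78)

This is a matched-pairs design, so SE = s_d/√n = 1.3/√46 = 0.1917.
Margin = 1.960 × 0.1917 = 0.3757; the interval is 0.4 ± 0.3757 = (0.02, 0.78).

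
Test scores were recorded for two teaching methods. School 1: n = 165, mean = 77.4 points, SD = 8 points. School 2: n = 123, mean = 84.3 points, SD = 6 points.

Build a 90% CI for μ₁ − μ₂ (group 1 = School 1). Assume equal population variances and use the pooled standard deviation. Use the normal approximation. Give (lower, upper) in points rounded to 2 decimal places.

s_p = √[((n₁−1)s₁² + (n₂−1)s₂²)/(n₁+n₂−2)] = √[(164·8² + 122·6²)/286] = 7.2150.
SE = 7.2150·√(1/165 + 1/123) = 0.8595.
With z* = 1.645, margin = 1.645 × 0.8595 = 1.4139.
x̄₁ − x̄₂ = 77.4 − 84.3 = -6.9000; interval -6.9000 ± 1.4139 = (-8.31, -5.49).

(-8.31, -5.49)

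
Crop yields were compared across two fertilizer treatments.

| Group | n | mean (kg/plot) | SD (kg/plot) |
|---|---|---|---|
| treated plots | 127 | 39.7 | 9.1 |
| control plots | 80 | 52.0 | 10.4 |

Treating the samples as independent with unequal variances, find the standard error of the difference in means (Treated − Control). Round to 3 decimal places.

SE₁ = s₁/√n₁ = 9.1/√127 = 0.8075; SE₂ = 10.4/√80 = 1.1628.
Independent samples, unequal variances: SE_diff = √(SE₁² + SE₂²) = √(0.65205625 + 1.35210384) = 1.4157.

1.416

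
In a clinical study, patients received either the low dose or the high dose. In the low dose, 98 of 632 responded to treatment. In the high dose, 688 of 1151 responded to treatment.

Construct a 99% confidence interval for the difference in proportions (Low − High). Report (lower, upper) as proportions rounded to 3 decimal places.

(-0.495, -0.390)

p̂₁ = 98/632 = 0.1551 and p̂₂ = 688/1151 = 0.5977.
SE₁ = √(p̂₁(1−p̂₁)/n₁) = √(0.1551·0.8449/632) = 0.01440; SE₂ = √(0.5977·0.4023/1151) = 0.01445.
Independent samples: SE of the difference = √(SE₁² + SE₂²) = √(0.00020736 + 0.0002088025) = 0.02040.
z* for 99% confidence is 2.576, so the margin of error is 2.576 × 0.02040 = 0.05255.
Point estimate p̂₁ − p̂₂ = 0.1551 − 0.5977 = -0.4426.
-0.4426 ± 0.05255 → (-0.495, -0.390).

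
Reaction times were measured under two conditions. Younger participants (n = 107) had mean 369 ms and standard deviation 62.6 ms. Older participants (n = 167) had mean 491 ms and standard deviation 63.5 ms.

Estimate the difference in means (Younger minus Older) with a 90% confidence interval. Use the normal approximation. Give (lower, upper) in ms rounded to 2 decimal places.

SE₁ = s₁/√n₁ = 62.6/√107 = 6.0518; SE₂ = 63.5/√167 = 4.9138.
Independent samples, unequal variances: SE_diff = √(SE₁² + SE₂²) = √(36.62428324 + 24.14543044) = 7.7955.
z* = 1.645, so margin of error = 1.645 × 7.7955 = 12.8236.
Difference in means = 369 − 491 = -122.0000.
-122.0000 ± 12.8236 → (-134.82, -109.18).

(-134.82, -109.18)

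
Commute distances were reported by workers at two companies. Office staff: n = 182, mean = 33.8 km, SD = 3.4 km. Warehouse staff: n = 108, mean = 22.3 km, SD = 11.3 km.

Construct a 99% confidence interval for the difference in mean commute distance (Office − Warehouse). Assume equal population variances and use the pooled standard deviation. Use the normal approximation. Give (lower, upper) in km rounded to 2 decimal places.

(9.19, 13.81)

s_p = √[((n₁−1)s₁² + (n₂−1)s₂²)/(n₁+n₂−2)] = √[(181·3.4² + 107·11.3²)/288] = 7.3963.
SE = 7.3963·√(1/182 + 1/108) = 0.8984.
With z* = 2.576, margin = 2.576 × 0.8984 = 2.3143.
x̄₁ − x̄₂ = 33.8 − 22.3 = 11.5000; interval 11.5000 ± 2.3143 = (9.19, 13.81).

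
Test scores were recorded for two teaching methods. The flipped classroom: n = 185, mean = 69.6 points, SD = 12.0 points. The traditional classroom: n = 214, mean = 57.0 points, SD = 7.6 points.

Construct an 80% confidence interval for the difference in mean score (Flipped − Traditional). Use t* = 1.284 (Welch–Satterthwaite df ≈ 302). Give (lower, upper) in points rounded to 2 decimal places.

Standard errors of each mean: 12.0/√185 = 0.8823 and 7.6/√214 = 0.5195.
SE(x̄₁ − x̄₂) = √(0.8823² + 0.5195²) = 1.0239 for independent samples with unequal variances.
With t* = 1.284, the margin is 1.284 × 1.0239 = 1.3147.
x̄₁ − x̄₂ = 69.6 − 57.0 = 12.6000; the interval is 12.6000 ± 1.3147 = (11.29, 13.91).

(11.29, 13.91)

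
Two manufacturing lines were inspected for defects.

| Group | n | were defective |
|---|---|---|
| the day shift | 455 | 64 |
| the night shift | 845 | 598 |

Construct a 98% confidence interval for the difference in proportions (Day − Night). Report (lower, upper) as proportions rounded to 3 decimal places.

(-0.620, -0.514)

First, p̂₁ = 64/455 = 0.1407; p̂₂ = 598/845 = 0.7077.
The two standard errors are √(0.1407×0.8593/455) = 0.01630 and √(0.7077×0.2923/845) = 0.01565.
Because the samples are independent, SE_diff = √(0.01630² + 0.01565²) = 0.02260.
Using z* = 2.326 for 98%, ME = 2.326 × 0.02260 = 0.05257.
p̂₁ − p̂₂ = -0.5670; interval -0.5670 ± 0.05257 gives (-0.620, -0.514).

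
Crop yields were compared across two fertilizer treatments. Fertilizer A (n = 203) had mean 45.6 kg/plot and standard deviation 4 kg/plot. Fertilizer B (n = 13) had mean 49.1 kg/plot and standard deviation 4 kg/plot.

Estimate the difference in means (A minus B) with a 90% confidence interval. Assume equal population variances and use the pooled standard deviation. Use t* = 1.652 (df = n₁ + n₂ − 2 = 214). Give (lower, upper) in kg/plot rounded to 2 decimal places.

s_p = √[((n₁−1)s₁² + (n₂−1)s₂²)/(n₁+n₂−2)] = √[(202·4² + 12·4²)/214] = 4.0000.
SE = 4.0000·√(1/203 + 1/13) = 1.1444.
With t* = 1.652, margin = 1.652 × 1.1444 = 1.8905.
x̄₁ − x̄₂ = 45.6 − 49.1 = -3.5000; interval -3.5000 ± 1.8905 = (-5.39, -1.61).

(-5.39, -1.61)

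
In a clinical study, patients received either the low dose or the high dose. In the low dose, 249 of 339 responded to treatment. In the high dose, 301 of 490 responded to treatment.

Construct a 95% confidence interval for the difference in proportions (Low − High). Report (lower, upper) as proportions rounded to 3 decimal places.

(0.056, 0.184)

Sample proportions: 249/339 = 0.7345, 301/490 = 0.6143.
Each SE is √(p̂(1−p̂)/n): √(0.7345·0.2655/339) = 0.02398 and √(0.6143·0.3857/490) = 0.02199.
SE(p̂₁ − p̂₂) = √(SE₁² + SE₂²) = √(0.0005750404 + 0.0004835601) = 0.03254, since the two samples are independent.
At 95% confidence z* = 1.960; margin = 1.960 × 0.03254 = 0.06378.
The difference is 0.7345 − 0.6143 = 0.1202, so the interval is 0.1202 ± 0.06378 = (0.056, 0.184).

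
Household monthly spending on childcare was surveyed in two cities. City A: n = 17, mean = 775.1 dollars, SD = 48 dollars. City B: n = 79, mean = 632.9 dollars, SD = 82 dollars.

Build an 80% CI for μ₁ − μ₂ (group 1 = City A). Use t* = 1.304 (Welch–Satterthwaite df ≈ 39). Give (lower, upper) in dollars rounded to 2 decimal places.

Standard errors of each mean: 48/√17 = 11.6417 and 82/√79 = 9.2257.
SE(x̄₁ − x̄₂) = √(11.6417² + 9.2257²) = 14.8540 for independent samples with unequal variances.
With t* = 1.304, the margin is 1.304 × 14.8540 = 19.3696.
x̄₁ − x̄₂ = 775.1 − 632.9 = 142.2000; the interval is 142.2000 ± 19.3696 = (122.83, 161.57).

(122.83, 161.57)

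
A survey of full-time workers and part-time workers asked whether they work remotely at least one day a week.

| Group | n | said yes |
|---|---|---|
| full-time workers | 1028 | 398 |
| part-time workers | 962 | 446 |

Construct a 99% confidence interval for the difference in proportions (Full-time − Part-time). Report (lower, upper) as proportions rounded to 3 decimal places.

First, p̂₁ = 398/1028 = 0.3872; p̂₂ = 446/962 = 0.4636.
The two standard errors are √(0.3872×0.6128/1028) = 0.01519 and √(0.4636×0.5364/962) = 0.01608.
Because the samples are independent, SE_diff = √(0.01519² + 0.01608²) = 0.02212.
Using z* = 2.576 for 99%, ME = 2.576 × 0.02212 = 0.05698.
p̂₁ − p̂₂ = -0.0764; interval -0.0764 ± 0.05698 gives (-0.133, -0.019).

(-0.133, -0.019)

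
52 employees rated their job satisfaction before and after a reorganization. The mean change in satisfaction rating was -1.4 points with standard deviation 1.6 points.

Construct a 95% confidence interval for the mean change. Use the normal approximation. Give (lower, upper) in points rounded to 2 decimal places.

Paired design: SE = s_d/√n = 1.6/√52 = 0.2219.
z* = 1.960; margin of error = 1.960 × 0.2219 = 0.4349.
-1.4 ± 0.4349 → (-1.83, -0.97).

(-1.83, -0.97)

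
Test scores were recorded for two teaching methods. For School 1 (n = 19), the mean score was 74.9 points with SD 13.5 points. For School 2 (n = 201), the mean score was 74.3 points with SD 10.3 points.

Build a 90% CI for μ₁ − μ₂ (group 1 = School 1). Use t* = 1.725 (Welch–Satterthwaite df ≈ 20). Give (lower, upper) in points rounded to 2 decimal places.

Standard errors of each mean: 13.5/√19 = 3.0971 and 10.3/√201 = 0.7265.
SE(x̄₁ − x̄₂) = √(3.0971² + 0.7265²) = 3.1812 for independent samples with unequal variances.
With t* = 1.725, the margin is 1.725 × 3.1812 = 5.4876.
x̄₁ − x̄₂ = 74.9 − 74.3 = 0.6000; the interval is 0.6000 ± 5.4876 = (-4.89, 6.09).

(-4.89, 6.09)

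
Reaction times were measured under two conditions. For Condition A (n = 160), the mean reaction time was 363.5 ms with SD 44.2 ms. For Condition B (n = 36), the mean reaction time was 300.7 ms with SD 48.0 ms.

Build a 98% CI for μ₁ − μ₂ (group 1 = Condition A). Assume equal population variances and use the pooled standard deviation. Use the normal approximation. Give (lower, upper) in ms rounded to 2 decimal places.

(43.53, 82.07)

Pooled variance s_p² = [159·44.2² + 35·48.0²] / (160+36−2) = 2016.8493, so s_p = 44.9093.
SE_diff = s_p·√(1/n₁ + 1/n₂) = 44.9093·√(1/160 + 1/36) = 8.2842.
z* = 2.326; margin = 2.326 × 8.2842 = 19.2690.
Difference = 363.5 − 300.7 = 62.8000.
62.8000 ± 19.2690 → (43.53, 82.07).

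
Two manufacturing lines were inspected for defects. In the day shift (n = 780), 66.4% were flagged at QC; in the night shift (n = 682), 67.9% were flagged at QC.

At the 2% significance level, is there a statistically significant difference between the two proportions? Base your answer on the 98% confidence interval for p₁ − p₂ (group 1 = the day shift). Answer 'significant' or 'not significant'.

Each SE is √(p̂(1−p̂)/n): √(0.6640·0.3360/780) = 0.01691 and √(0.6790·0.3210/682) = 0.01788.
SE(p̂₁ − p̂₂) = √(SE₁² + SE₂²) = √(0.0002859481 + 0.0003196944) = 0.02461, since the two samples are independent.
At 98% confidence z* = 2.326; margin = 2.326 × 0.02461 = 0.05724.
The difference is 0.6640 − 0.6790 = -0.0150, so the interval is -0.0150 ± 0.05724 = (-0.07224, 0.04224).
The interval (-0.07224, 0.04224) contains 0, so the difference is not significant.

not significant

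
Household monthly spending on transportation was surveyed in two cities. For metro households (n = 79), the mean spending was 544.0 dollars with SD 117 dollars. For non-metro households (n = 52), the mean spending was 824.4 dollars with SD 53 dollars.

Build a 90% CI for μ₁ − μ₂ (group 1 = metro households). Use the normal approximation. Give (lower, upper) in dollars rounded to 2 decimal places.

(-305.20, -255.60)

Standard errors of each mean: 117/√79 = 13.1635 and 53/√52 = 7.3498.
SE(x̄₁ − x̄₂) = √(13.1635² + 7.3498²) = 15.0764 for independent samples with unequal variances.
With z* = 1.645, the margin is 1.645 × 15.0764 = 24.8007.
x̄₁ − x̄₂ = 544.0 − 824.4 = -280.4000; the interval is -280.4000 ± 24.8007 = (-305.20, -255.60).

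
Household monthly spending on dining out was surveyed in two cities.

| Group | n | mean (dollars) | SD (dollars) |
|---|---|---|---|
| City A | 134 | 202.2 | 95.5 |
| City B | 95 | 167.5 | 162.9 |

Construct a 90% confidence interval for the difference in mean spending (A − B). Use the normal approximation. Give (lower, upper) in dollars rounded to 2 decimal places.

(4.04, 65.36)

Per-group SEs: s₁/√n₁ = 95.5/√134 = 8.2499, s₂/√n₂ = 162.9/√95 = 16.7132.
Unpooled SE of the difference: √(68.06085001 + 279.33105424) = 18.6385.
Margin of error = z* · SE = 1.645 × 18.6385 = 30.6603.
x̄₁ − x̄₂ = 202.2 − 167.5 = 34.7000.
CI: 34.7000 ± 30.6603 = (4.04, 65.36).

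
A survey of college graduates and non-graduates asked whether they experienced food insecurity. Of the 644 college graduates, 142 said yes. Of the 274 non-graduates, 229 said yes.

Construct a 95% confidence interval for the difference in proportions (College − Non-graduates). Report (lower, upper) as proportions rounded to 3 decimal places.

First, p̂₁ = 142/644 = 0.2205; p̂₂ = 229/274 = 0.8358.
The two standard errors are √(0.2205×0.7795/644) = 0.01634 and √(0.8358×0.1642/274) = 0.02238.
Because the samples are independent, SE_diff = √(0.01634² + 0.02238²) = 0.02771.
Using z* = 1.960 for 95%, ME = 1.960 × 0.02771 = 0.05431.
p̂₁ − p̂₂ = -0.6153; interval -0.6153 ± 0.05431 gives (-0.670, -0.561).

(-0.670, -0.561)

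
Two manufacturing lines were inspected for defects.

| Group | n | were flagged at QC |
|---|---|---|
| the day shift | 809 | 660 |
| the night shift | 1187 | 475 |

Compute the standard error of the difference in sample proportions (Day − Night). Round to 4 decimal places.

0.0197

Sample proportions: 660/809 = 0.8158, 475/1187 = 0.4002.
Each SE is √(p̂(1−p̂)/n): √(0.8158·0.1842/809) = 0.01363 and √(0.4002·0.5998/1187) = 0.01422.
SE(p̂₁ − p̂₂) = √(SE₁² + SE₂²) = √(0.0001857769 + 0.0002022084) = 0.01970, since the two samples are independent.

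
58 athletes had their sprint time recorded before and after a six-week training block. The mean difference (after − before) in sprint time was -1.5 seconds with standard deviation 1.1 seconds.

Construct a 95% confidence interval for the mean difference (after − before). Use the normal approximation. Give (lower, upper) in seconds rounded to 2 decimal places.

(-1.78, -1.22)

Paired design: SE = s_d/√n = 1.1/√58 = 0.1444.
z* = 1.960; margin of error = 1.960 × 0.1444 = 0.2830.
-1.5 ± 0.2830 → (-1.78, -1.22).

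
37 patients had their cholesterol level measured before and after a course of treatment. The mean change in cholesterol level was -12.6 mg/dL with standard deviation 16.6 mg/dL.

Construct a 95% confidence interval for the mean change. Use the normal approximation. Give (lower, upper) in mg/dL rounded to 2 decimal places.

Paired design: SE = s_d/√n = 16.6/√37 = 2.7290.
z* = 1.960; margin of error = 1.960 × 2.7290 = 5.3488.
-12.6 ± 5.3488 → (-17.95, -7.25).

(-17.95, -7.25)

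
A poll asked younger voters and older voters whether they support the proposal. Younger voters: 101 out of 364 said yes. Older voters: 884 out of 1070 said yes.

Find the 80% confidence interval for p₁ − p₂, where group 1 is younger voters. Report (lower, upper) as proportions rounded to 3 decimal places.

(-0.582, -0.515)

Sample proportions: 101/364 = 0.2775, 884/1070 = 0.8262.
Each SE is √(p̂(1−p̂)/n): √(0.2775·0.7225/364) = 0.02347 and √(0.8262·0.1738/1070) = 0.01158.
SE(p̂₁ − p̂₂) = √(SE₁² + SE₂²) = √(0.0005508409 + 0.0001340964) = 0.02617, since the two samples are independent.
At 80% confidence z* = 1.282; margin = 1.282 × 0.02617 = 0.03355.
The difference is 0.2775 − 0.8262 = -0.5487, so the interval is -0.5487 ± 0.03355 = (-0.582, -0.515).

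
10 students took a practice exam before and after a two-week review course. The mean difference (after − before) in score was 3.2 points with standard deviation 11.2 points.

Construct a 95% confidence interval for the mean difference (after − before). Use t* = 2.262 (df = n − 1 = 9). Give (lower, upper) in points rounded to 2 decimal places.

This is a matched-pairs design, so SE = s_d/√n = 11.2/√10 = 3.5418.
Margin = 2.262 × 3.5418 = 8.0116; the interval is 3.2 ± 8.0116 = (-4.81, 11.21).

(-4.81, 11.21)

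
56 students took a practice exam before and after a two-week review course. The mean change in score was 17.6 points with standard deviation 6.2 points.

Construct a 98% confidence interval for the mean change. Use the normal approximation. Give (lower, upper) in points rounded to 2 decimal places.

This is a matched-pairs design, so SE = s_d/√n = 6.2/√56 = 0.8285.
Margin = 2.326 × 0.8285 = 1.9271; the interval is 17.6 ± 1.9271 = (15.67, 19.53).

(15.67, 19.53)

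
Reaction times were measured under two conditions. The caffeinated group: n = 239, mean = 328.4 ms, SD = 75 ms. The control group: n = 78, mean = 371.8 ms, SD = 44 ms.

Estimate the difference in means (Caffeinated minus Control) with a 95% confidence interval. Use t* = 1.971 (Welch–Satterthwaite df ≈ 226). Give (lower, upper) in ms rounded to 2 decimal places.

Per-group SEs: s₁/√n₁ = 75/√239 = 4.8513, s₂/√n₂ = 44/√78 = 4.9820.
Unpooled SE of the difference: √(23.53511169 + 24.820324) = 6.9538.
Margin of error = t* · SE = 1.971 × 6.9538 = 13.7059.
x̄₁ − x̄₂ = 328.4 − 371.8 = -43.4000.
CI: -43.4000 ± 13.7059 = (-57.11, -29.69).

(-57.11, -29.69)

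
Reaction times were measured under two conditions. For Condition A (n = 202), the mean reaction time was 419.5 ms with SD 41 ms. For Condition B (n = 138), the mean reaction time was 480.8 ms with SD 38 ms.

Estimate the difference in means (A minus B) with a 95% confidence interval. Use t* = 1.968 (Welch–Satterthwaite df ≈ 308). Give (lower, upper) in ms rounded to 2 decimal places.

Per-group SEs: s₁/√n₁ = 41/√202 = 2.8847, s₂/√n₂ = 38/√138 = 3.2348.
Unpooled SE of the difference: √(8.32149409 + 10.46393104) = 4.3342.
Margin of error = t* · SE = 1.968 × 4.3342 = 8.5297.
x̄₁ − x̄₂ = 419.5 − 480.8 = -61.3000.
CI: -61.3000 ± 8.5297 = (-69.83, -52.77).

(-69.83, -52.77)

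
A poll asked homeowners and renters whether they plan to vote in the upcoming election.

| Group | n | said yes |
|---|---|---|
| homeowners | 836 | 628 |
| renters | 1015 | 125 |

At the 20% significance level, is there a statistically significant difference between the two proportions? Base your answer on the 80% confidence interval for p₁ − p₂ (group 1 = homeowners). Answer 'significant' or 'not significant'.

significant

p̂₁ = 628/836 = 0.7512 and p̂₂ = 125/1015 = 0.1232.
SE₁ = √(p̂₁(1−p̂₁)/n₁) = √(0.7512·0.2488/836) = 0.01495; SE₂ = √(0.1232·0.8768/1015) = 0.01032.
Independent samples: SE of the difference = √(SE₁² + SE₂²) = √(0.0002235025 + 0.0001065024) = 0.01817.
z* for 80% confidence is 1.282, so the margin of error is 1.282 × 0.01817 = 0.02329.
Point estimate p̂₁ − p̂₂ = 0.7512 − 0.1232 = 0.6280.
0.6280 ± 0.02329 → (0.60471, 0.65129).
The interval (0.60471, 0.65129) does not contain 0, so the difference is significant.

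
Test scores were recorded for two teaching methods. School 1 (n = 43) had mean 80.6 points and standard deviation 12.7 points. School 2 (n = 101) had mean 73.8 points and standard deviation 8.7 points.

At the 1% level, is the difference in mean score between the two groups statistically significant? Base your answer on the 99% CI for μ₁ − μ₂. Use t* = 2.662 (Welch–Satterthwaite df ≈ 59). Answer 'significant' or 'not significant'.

SE₁ = s₁/√n₁ = 12.7/√43 = 1.9367; SE₂ = 8.7/√101 = 0.8657.
Independent samples, unequal variances: SE_diff = √(SE₁² + SE₂²) = √(3.75080689 + 0.74943649) = 2.1214.
t* = 2.662, so margin of error = 2.662 × 2.1214 = 5.6472.
Difference in means = 80.6 − 73.8 = 6.8000.
6.8000 ± 5.6472 → (1.1528, 12.4472).
The interval (1.1528, 12.4472) does not contain 0, so the difference is significant.

significant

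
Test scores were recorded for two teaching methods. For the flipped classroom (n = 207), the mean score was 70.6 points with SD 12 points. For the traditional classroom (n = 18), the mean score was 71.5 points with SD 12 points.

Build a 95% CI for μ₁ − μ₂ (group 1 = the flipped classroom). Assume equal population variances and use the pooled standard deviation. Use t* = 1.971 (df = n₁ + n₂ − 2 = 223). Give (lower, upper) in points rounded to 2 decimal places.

(-6.71, 4.91)

Pooled variance s_p² = [206·12² + 17·12²] / (207+18−2) = 144.0000, so s_p = 12.0000.
SE_diff = s_p·√(1/n₁ + 1/n₂) = 12.0000·√(1/207 + 1/18) = 2.9488.
t* = 1.971; margin = 1.971 × 2.9488 = 5.8121.
Difference = 70.6 − 71.5 = -0.9000.
-0.9000 ± 5.8121 → (-6.71, 4.91).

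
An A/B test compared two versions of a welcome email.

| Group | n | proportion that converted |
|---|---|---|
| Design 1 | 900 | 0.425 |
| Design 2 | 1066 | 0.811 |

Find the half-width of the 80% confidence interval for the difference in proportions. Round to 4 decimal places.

0.0261

The two standard errors are √(0.4250×0.5750/900) = 0.01648 and √(0.8110×0.1890/1066) = 0.01199.
Because the samples are independent, SE_diff = √(0.01648² + 0.01199²) = 0.02038.
Using z* = 1.282 for 80%, ME = 1.282 × 0.02038 = 0.02613.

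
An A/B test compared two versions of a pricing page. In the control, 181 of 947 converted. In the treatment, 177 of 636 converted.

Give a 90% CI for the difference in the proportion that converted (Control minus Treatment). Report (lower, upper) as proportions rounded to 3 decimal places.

p̂₁ = 181/947 = 0.1911 and p̂₂ = 177/636 = 0.2783.
SE₁ = √(p̂₁(1−p̂₁)/n₁) = √(0.1911·0.8089/947) = 0.01278; SE₂ = √(0.2783·0.7217/636) = 0.01777.
Independent samples: SE of the difference = √(SE₁² + SE₂²) = √(0.0001633284 + 0.0003157729) = 0.02189.
z* for 90% confidence is 1.645, so the margin of error is 1.645 × 0.02189 = 0.03601.
Point estimate p̂₁ − p̂₂ = 0.1911 − 0.2783 = -0.0872.
-0.0872 ± 0.03601 → (-0.123, -0.051).

(-0.123, -0.051)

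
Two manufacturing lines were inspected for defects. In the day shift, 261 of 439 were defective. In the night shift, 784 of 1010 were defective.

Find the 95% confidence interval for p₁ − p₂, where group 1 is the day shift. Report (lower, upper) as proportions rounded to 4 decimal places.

p̂₁ = 261/439 = 0.5945 and p̂₂ = 784/1010 = 0.7762.
SE₁ = √(p̂₁(1−p̂₁)/n₁) = √(0.5945·0.4055/439) = 0.02343; SE₂ = √(0.7762·0.2238/1010) = 0.01311.
Independent samples: SE of the difference = √(SE₁² + SE₂²) = √(0.0005489649 + 0.0001718721) = 0.02685.
z* for 95% confidence is 1.960, so the margin of error is 1.960 × 0.02685 = 0.05263.
Point estimate p̂₁ − p̂₂ = 0.5945 − 0.7762 = -0.1817.
-0.1817 ± 0.05263 → (-0.2343, -0.1291).

(-0.2343, -0.1291)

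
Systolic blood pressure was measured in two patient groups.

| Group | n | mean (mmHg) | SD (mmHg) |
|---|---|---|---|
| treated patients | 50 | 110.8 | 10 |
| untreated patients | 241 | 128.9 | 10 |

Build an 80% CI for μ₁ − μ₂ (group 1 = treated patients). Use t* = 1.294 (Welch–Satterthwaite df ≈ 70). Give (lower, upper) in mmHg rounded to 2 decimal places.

(-20.11, -16.09)

Standard errors of each mean: 10/√50 = 1.4142 and 10/√241 = 0.6442.
SE(x̄₁ − x̄₂) = √(1.4142² + 0.6442²) = 1.5540 for independent samples with unequal variances.
With t* = 1.294, the margin is 1.294 × 1.5540 = 2.0109.
x̄₁ − x̄₂ = 110.8 − 128.9 = -18.1000; the interval is -18.1000 ± 2.0109 = (-20.11, -16.09).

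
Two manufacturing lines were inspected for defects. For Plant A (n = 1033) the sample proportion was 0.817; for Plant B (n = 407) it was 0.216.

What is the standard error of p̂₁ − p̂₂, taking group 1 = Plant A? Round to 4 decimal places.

The two standard errors are √(0.8170×0.1830/1033) = 0.01203 and √(0.2160×0.7840/407) = 0.02040.
Because the samples are independent, SE_diff = √(0.01203² + 0.02040²) = 0.02368.

0.0237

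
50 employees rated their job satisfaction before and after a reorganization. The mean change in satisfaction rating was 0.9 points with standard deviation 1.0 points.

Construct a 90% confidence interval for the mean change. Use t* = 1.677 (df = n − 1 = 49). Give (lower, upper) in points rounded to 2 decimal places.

This is a matched-pairs design, so SE = s_d/√n = 1.0/√50 = 0.1414.
Margin = 1.677 × 0.1414 = 0.2371; the interval is 0.9 ± 0.2371 = (0.66, 1.14).

(0.66, 1.14)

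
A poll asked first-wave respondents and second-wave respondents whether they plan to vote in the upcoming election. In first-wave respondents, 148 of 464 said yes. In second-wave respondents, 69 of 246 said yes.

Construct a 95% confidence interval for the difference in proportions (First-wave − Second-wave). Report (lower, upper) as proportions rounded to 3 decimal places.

(-0.032, 0.109)

p̂₁ = 148/464 = 0.3190 and p̂₂ = 69/246 = 0.2805.
SE₁ = √(p̂₁(1−p̂₁)/n₁) = √(0.3190·0.6810/464) = 0.02164; SE₂ = √(0.2805·0.7195/246) = 0.02864.
Independent samples: SE of the difference = √(SE₁² + SE₂²) = √(0.0004682896 + 0.0008202496) = 0.03590.
z* for 95% confidence is 1.960, so the margin of error is 1.960 × 0.03590 = 0.07036.
Point estimate p̂₁ − p̂₂ = 0.3190 − 0.2805 = 0.0385.
0.0385 ± 0.07036 → (-0.032, 0.109).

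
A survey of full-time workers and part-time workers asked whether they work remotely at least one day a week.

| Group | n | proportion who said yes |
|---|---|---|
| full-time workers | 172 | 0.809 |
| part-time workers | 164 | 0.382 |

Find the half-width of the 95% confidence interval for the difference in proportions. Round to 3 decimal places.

Each SE is √(p̂(1−p̂)/n): √(0.8090·0.1910/172) = 0.02997 and √(0.3820·0.6180/164) = 0.03794.
SE(p̂₁ − p̂₂) = √(SE₁² + SE₂²) = √(0.0008982009 + 0.0014394436) = 0.04835, since the two samples are independent.
At 95% confidence z* = 1.960; margin = 1.960 × 0.04835 = 0.09477.

0.095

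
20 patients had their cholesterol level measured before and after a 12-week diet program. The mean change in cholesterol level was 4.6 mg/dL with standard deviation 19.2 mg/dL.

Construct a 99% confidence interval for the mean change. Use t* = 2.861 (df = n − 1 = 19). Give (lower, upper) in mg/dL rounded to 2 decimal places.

(-7.68, 16.88)

This is a matched-pairs design, so SE = s_d/√n = 19.2/√20 = 4.2933.
Margin = 2.861 × 4.2933 = 12.2831; the interval is 4.6 ± 12.2831 = (-7.68, 16.88).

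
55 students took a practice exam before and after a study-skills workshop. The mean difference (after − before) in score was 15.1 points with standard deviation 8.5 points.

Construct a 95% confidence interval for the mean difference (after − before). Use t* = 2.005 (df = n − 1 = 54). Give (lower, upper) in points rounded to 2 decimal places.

This is a matched-pairs design, so SE = s_d/√n = 8.5/√55 = 1.1461.
Margin = 2.005 × 1.1461 = 2.2979; the interval is 15.1 ± 2.2979 = (12.80, 17.40).

(12.80, 17.40)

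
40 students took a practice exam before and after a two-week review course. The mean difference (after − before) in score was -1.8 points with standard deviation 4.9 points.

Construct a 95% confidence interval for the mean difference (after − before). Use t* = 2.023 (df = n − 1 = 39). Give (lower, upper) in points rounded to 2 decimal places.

Paired design: SE = s_d/√n = 4.9/√40 = 0.7748.
t* = 2.023; margin of error = 2.023 × 0.7748 = 1.5674.
-1.8 ± 1.5674 → (-3.37, -0.23).

(-3.37, -0.23)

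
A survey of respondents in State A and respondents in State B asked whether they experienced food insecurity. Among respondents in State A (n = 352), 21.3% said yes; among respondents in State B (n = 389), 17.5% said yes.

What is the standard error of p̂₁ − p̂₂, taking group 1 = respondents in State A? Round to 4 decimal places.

The two standard errors are √(0.2130×0.7870/352) = 0.02182 and √(0.1750×0.8250/389) = 0.01927.
Because the samples are independent, SE_diff = √(0.02182² + 0.01927²) = 0.02911.

0.0291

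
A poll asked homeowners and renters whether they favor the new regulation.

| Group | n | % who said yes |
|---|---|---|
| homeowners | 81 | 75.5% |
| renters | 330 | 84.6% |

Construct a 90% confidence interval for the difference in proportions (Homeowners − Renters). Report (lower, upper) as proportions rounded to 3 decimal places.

(-0.176, -0.006)

Each SE is √(p̂(1−p̂)/n): √(0.7550·0.2450/81) = 0.04779 and √(0.8460·0.1540/330) = 0.01987.
SE(p̂₁ − p̂₂) = √(SE₁² + SE₂²) = √(0.0022838841 + 0.0003948169) = 0.05176, since the two samples are independent.
At 90% confidence z* = 1.645; margin = 1.645 × 0.05176 = 0.08515.
The difference is 0.7550 − 0.8460 = -0.0910, so the interval is -0.0910 ± 0.08515 = (-0.176, -0.006).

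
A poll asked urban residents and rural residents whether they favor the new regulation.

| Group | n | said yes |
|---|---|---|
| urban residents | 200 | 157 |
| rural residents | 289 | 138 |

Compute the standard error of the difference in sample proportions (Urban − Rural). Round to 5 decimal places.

0.04132

First, p̂₁ = 157/200 = 0.7850; p̂₂ = 138/289 = 0.4775.
The two standard errors are √(0.7850×0.2150/200) = 0.02905 and √(0.4775×0.5225/289) = 0.02938.
Because the samples are independent, SE_diff = √(0.02905² + 0.02938²) = 0.04132.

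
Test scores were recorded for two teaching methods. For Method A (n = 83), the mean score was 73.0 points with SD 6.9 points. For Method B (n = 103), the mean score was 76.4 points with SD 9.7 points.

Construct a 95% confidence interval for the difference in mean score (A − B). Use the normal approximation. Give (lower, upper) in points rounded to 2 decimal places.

(-5.79, -1.01)

SE₁ = s₁/√n₁ = 6.9/√83 = 0.7574; SE₂ = 9.7/√103 = 0.9558.
Independent samples, unequal variances: SE_diff = √(SE₁² + SE₂²) = √(0.57365476 + 0.91355364) = 1.2195.
z* = 1.960, so margin of error = 1.960 × 1.2195 = 2.3902.
Difference in means = 73.0 − 76.4 = -3.4000.
-3.4000 ± 2.3902 → (-5.79, -1.01).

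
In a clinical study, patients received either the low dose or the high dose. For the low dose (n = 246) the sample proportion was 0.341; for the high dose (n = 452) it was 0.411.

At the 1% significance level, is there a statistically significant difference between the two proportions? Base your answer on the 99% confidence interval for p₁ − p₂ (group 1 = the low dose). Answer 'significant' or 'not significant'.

not significant

Each SE is √(p̂(1−p̂)/n): √(0.3410·0.6590/246) = 0.03022 and √(0.4110·0.5890/452) = 0.02314.
SE(p̂₁ − p̂₂) = √(SE₁² + SE₂²) = √(0.0009132484 + 0.0005354596) = 0.03806, since the two samples are independent.
At 99% confidence z* = 2.576; margin = 2.576 × 0.03806 = 0.09804.
The difference is 0.3410 − 0.4110 = -0.0700, so the interval is -0.0700 ± 0.09804 = (-0.16804, 0.02804).
The interval (-0.16804, 0.02804) contains 0, so the difference is not significant.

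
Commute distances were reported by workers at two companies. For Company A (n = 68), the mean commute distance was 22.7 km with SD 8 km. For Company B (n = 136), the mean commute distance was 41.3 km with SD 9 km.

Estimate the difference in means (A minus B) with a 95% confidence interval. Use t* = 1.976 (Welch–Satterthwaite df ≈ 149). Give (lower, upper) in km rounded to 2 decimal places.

SE₁ = s₁/√n₁ = 8/√68 = 0.9701; SE₂ = 9/√136 = 0.7717.
Independent samples, unequal variances: SE_diff = √(SE₁² + SE₂²) = √(0.94109401 + 0.59552089) = 1.2396.
t* = 1.976, so margin of error = 1.976 × 1.2396 = 2.4494.
Difference in means = 22.7 − 41.3 = -18.6000.
-18.6000 ± 2.4494 → (-21.05, -16.15).

(-21.05, -16.15)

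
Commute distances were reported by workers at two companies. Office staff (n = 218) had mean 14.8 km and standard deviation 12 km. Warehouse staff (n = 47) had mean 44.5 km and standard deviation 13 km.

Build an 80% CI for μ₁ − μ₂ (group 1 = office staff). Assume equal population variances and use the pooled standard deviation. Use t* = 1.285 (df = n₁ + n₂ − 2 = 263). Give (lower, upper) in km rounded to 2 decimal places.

(-32.22, -27.18)

Pooled variance s_p² = [217·12² + 46·13²] / (218+47−2) = 148.3726, so s_p = 12.1808.
SE_diff = s_p·√(1/n₁ + 1/n₂) = 12.1808·√(1/218 + 1/47) = 1.9589.
t* = 1.285; margin = 1.285 × 1.9589 = 2.5172.
Difference = 14.8 − 44.5 = -29.7000.
-29.7000 ± 2.5172 → (-32.22, -27.18).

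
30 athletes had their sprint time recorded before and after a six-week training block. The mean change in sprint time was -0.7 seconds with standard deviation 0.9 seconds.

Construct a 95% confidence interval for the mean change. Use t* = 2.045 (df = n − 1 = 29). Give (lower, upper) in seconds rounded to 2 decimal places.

Paired design: SE = s_d/√n = 0.9/√30 = 0.1643.
t* = 2.045; margin of error = 2.045 × 0.1643 = 0.3360.
-0.7 ± 0.3360 → (-1.04, -0.36).

(-1.04, -0.36)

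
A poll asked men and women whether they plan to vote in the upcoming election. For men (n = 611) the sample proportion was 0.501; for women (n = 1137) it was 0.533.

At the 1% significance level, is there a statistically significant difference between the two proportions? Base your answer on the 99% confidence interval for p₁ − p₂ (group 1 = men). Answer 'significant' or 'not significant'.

not significant

The two standard errors are √(0.5010×0.4990/611) = 0.02023 and √(0.5330×0.4670/1137) = 0.01480.
Because the samples are independent, SE_diff = √(0.02023² + 0.01480²) = 0.02507.
Using z* = 2.576 for 99%, ME = 2.576 × 0.02507 = 0.06458.
p̂₁ − p̂₂ = -0.0320; interval -0.0320 ± 0.06458 gives (-0.09658, 0.03258).
The interval (-0.09658, 0.03258) contains 0, so the difference is not significant.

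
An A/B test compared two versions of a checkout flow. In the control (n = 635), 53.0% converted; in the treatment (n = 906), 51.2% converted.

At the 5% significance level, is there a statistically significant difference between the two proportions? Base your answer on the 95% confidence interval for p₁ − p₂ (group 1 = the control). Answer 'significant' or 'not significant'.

not significant

The two standard errors are √(0.5300×0.4700/635) = 0.01981 and √(0.5120×0.4880/906) = 0.01661.
Because the samples are independent, SE_diff = √(0.01981² + 0.01661²) = 0.02585.
Using z* = 1.960 for 95%, ME = 1.960 × 0.02585 = 0.05067.
p̂₁ − p̂₂ = 0.0180; interval 0.0180 ± 0.05067 gives (-0.03267, 0.06867).
The interval (-0.03267, 0.06867) contains 0, so the difference is not significant.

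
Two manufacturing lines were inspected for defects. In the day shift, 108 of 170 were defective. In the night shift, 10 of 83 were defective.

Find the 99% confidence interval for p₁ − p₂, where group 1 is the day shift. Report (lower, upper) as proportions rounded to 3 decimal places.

p̂₁ = 108/170 = 0.6353 and p̂₂ = 10/83 = 0.1205.
SE₁ = √(p̂₁(1−p̂₁)/n₁) = √(0.6353·0.3647/170) = 0.03692; SE₂ = √(0.1205·0.8795/83) = 0.03573.
Independent samples: SE of the difference = √(SE₁² + SE₂²) = √(0.0013630864 + 0.0012766329) = 0.05138.
z* for 99% confidence is 2.576, so the margin of error is 2.576 × 0.05138 = 0.13235.
Point estimate p̂₁ − p̂₂ = 0.6353 − 0.1205 = 0.5148.
0.5148 ± 0.13235 → (0.382, 0.647).

(0.382, 0.647)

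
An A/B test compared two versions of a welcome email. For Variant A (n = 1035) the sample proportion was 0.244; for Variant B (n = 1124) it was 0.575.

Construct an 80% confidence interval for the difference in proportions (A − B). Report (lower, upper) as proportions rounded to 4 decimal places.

Each SE is √(p̂(1−p̂)/n): √(0.2440·0.7560/1035) = 0.01335 and √(0.5750·0.4250/1124) = 0.01475.
SE(p̂₁ − p̂₂) = √(SE₁² + SE₂²) = √(0.0001782225 + 0.0002175625) = 0.01989, since the two samples are independent.
At 80% confidence z* = 1.282; margin = 1.282 × 0.01989 = 0.02550.
The difference is 0.2440 − 0.5750 = -0.3310, so the interval is -0.3310 ± 0.02550 = (-0.3565, -0.3055).

(-0.3565, -0.3055)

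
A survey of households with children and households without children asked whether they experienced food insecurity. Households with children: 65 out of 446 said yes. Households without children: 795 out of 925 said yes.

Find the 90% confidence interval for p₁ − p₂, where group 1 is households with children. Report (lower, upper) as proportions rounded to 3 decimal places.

(-0.747, -0.680)

First, p̂₁ = 65/446 = 0.1457; p̂₂ = 795/925 = 0.8595.
The two standard errors are √(0.1457×0.8543/446) = 0.01671 and √(0.8595×0.1405/925) = 0.01143.
Because the samples are independent, SE_diff = √(0.01671² + 0.01143²) = 0.02025.
Using z* = 1.645 for 90%, ME = 1.645 × 0.02025 = 0.03331.
p̂₁ − p̂₂ = -0.7138; interval -0.7138 ± 0.03331 gives (-0.747, -0.680).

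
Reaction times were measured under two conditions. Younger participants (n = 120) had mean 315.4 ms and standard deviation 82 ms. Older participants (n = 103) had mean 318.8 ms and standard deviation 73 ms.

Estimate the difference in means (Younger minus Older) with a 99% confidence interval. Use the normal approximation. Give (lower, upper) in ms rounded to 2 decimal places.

(-30.14, 23.34)

Standard errors of each mean: 82/√120 = 7.4855 and 73/√103 = 7.1929.
SE(x̄₁ − x̄₂) = √(7.4855² + 7.1929²) = 10.3813 for independent samples with unequal variances.
With z* = 2.576, the margin is 2.576 × 10.3813 = 26.7422.
x̄₁ − x̄₂ = 315.4 − 318.8 = -3.4000; the interval is -3.4000 ± 26.7422 = (-30.14, 23.34).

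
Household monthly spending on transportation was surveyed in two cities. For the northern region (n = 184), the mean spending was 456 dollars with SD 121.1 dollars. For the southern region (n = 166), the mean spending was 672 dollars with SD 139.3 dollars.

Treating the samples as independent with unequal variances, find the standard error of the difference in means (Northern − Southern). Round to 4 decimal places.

Standard errors of each mean: 121.1/√184 = 8.9276 and 139.3/√166 = 10.8118.
SE(x̄₁ − x̄₂) = √(8.9276² + 10.8118²) = 14.0213 for independent samples with unequal variances.

14.0213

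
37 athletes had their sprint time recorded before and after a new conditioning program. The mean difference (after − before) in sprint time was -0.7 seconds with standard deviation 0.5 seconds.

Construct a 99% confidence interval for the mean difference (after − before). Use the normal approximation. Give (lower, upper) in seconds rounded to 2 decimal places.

This is a matched-pairs design, so SE = s_d/√n = 0.5/√37 = 0.0822.
Margin = 2.576 × 0.0822 = 0.2117; the interval is -0.7 ± 0.2117 = (-0.91, -0.49).

(-0.91, -0.49)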